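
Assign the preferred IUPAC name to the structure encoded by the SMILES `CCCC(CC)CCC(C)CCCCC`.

The longest carbon chain is 12 atoms: the parent is dodecane.
Choose the numbering such that the substituent locant set {4,7} is lower than {6,9} at the first point of difference.
This places an ethyl group at C-4; a methyl group at C-7.
Substituent prefixes are cited in alphabetical order (multiplying prefixes like di-/tri- are ignored for ordering).
The name is 4-ethyl-7-methyldodecane.

4-ethyl-7-methyldodecane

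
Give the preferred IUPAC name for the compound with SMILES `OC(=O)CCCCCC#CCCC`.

undec-7-ynoic acid

The longest chain bearing the –COOH group and the multiple bond is 11 carbons long (undecane).
The highest-priority functional group is a carboxylic acid (terminal –COOH), so the name ends in -oic acid.
The chain contains a C≡C triple bond, so the unsaturation ending is -yne.
The numbering direction is chosen so that the carboxylic acid carbon is C-1 by definition.
This places the triple bond between C-7 and C-8.
Assembling the pieces gives undec-7-ynoic acid.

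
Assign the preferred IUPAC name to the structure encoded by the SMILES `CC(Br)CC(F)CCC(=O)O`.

The longest chain bearing the –COOH group is 7 carbons long (heptane).
The highest-priority functional group is a carboxylic acid (terminal –COOH), so the name ends in -oic acid.
Choose the numbering such that the carboxylic acid carbon is C-1 by definition.
With this numbering: a bromo group at C-6; a fluoro group at C-4.
Substituent prefixes are cited in alphabetical order (multiplying prefixes like di-/tri- are ignored for ordering).
Assembling the pieces gives 6-bromo-4-fluoroheptanoic acid.

6-bromo-4-fluoroheptanoic acid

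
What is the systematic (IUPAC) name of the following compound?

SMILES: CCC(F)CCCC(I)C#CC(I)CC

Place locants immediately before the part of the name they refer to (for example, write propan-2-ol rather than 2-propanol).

10-fluoro-3,6-diiodododec-4-yne

Counting along the main chain through the multiple bond gives 12 carbons: the parent is dodecane.
A C≡C triple bond in the chain gives the infix -yne-.
The numbering direction is chosen so that numbering from this end puts the triple bond at C-4 rather than C-8.
With this numbering: the triple bond between C-4 and C-5; a fluoro group at C-10; iodo groups at C-3 and C-6.
The substituents are ordered alphabetically, ignoring any di-/tri- multipliers.
Assembling the pieces gives 10-fluoro-3,6-diiodododec-4-yne.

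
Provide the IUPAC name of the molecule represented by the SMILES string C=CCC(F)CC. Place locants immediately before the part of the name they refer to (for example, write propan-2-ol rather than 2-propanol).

4-fluorohex-1-ene

The longest carbon chain that includes the multiple bond has 6 carbons, so the parent hydride is hexane.
There is one C=C double bond, indicated by the ending -ene.
Number the chain so that numbering from this end puts the double bond at C-1 rather than C-5.
With this numbering: the double bond between C-1 and C-2; a fluoro group at C-4.
The name is 4-fluorohex-1-ene.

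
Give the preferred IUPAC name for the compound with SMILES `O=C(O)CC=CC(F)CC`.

The longest carbon chain that includes the –COOH group and the multiple bond has 7 carbons, so the parent hydride is heptane.
A carboxylic acid (terminal –COOH) is the principal characteristic group, giving the suffix -oic acid.
A C=C double bond in the chain gives the infix -ene-.
Number the chain so that the carboxylic acid carbon is C-1 by definition.
With this numbering: the double bond between C-3 and C-4; a fluoro group at C-5.
Putting it together: 5-fluorohept-3-enoic acid.

5-fluorohept-3-enoic acid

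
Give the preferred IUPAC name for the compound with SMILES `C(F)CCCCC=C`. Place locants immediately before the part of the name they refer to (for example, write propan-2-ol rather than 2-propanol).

7-fluorohept-1-ene

The longest carbon chain that includes the multiple bond has 7 carbons, so the parent hydride is heptane.
The chain contains a C=C double bond, so the unsaturation ending is -ene.
The numbering direction is chosen so that numbering from this end puts the double bond at C-1 rather than C-6.
That gives the double bond between C-1 and C-2; a fluoro group at C-7.
The name is 7-fluorohept-1-ene.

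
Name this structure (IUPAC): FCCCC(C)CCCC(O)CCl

Counting along the main chain through the –OH group gives 9 carbons: the parent is nonane.
The principal characteristic group is an alcohol (–OH), named with the suffix -ol.
Number the chain so that numbering from this end puts the hydroxyl group at C-2 rather than C-8.
With this numbering: the hydroxyl at C-2; a chloro group at C-1; a fluoro group at C-9; a methyl group at C-6.
Prefixes are listed alphabetically: chloro, fluoro, methyl.
The name is 1-chloro-9-fluoro-6-methylnonan-2-ol.

1-chloro-9-fluoro-6-methylnonan-2-ol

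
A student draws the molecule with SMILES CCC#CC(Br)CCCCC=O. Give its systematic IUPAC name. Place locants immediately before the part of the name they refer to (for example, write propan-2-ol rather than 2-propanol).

Counting along the main chain through the –CHO group and the multiple bond gives 10 carbons: the parent is decane.
The principal characteristic group is an aldehyde (terminal –CHO), named with the suffix -al.
There is one C≡C triple bond, indicated by the ending -yne.
Choose the numbering such that the aldehyde carbon is C-1 by definition.
This places the triple bond between C-7 and C-8; a bromo group at C-6.
The name is 6-bromodec-7-ynal.

6-bromodec-7-ynal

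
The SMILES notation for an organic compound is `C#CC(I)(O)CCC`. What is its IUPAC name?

3-iodohex-1-yn-3-ol

The longest chain bearing the –OH group and the multiple bond is 6 carbons long (hexane).
The highest-priority functional group is an alcohol (–OH), so the name ends in -ol.
The chain contains a C≡C triple bond, so the unsaturation ending is -yne.
Number the chain so that numbering from this end puts the hydroxyl group at C-3 rather than C-4.
That gives the hydroxyl at C-3; the triple bond between C-1 and C-2; an iodo group at C-3.
Putting it together: 3-iodohex-1-yn-3-ol.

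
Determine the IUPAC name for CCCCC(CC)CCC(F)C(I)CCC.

The longest carbon chain is 12 atoms: the parent is dodecane.
Number the chain so that the substituent locant set {4,5,8} is lower than {5,8,9} at the first point of difference.
This places an ethyl group at C-8; a fluoro group at C-5; an iodo group at C-4.
Substituent prefixes are cited in alphabetical order (multiplying prefixes like di-/tri- are ignored for ordering).
Assembling the pieces gives 8-ethyl-5-fluoro-4-iodododecane.

8-ethyl-5-fluoro-4-iodododecane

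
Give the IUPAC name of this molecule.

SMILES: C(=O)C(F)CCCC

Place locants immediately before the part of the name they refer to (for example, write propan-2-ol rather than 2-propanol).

Counting along the main chain through the –CHO group gives 6 carbons: the parent is hexane.
An aldehyde (terminal –CHO) is the principal characteristic group, giving the suffix -al.
The numbering direction is chosen so that the aldehyde carbon is C-1 by definition.
With this numbering: a fluoro group at C-2.
Putting it together: 2-fluorohexanal.

2-fluorohexanal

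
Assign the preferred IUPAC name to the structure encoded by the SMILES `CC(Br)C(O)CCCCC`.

2-bromooctan-3-ol

Counting along the main chain through the –OH group gives 8 carbons: the parent is octane.
The principal characteristic group is an alcohol (–OH), named with the suffix -ol.
Number the chain so that numbering from this end puts the hydroxyl group at C-3 rather than C-6.
That gives the hydroxyl at C-3; a bromo group at C-2.
The name is 2-bromooctan-3-ol.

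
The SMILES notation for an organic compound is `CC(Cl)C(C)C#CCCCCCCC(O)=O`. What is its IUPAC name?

11-chloro-10-methyldodec-8-ynoic acid

The longest chain bearing the –COOH group and the multiple bond is 12 carbons long (dodecane).
The highest-priority functional group is a carboxylic acid (terminal –COOH), so the name ends in -oic acid.
There is one C≡C triple bond, indicated by the ending -yne.
The numbering direction is chosen so that the carboxylic acid carbon is C-1 by definition.
This places the triple bond between C-8 and C-9; a chloro group at C-11; a methyl group at C-10.
Substituent prefixes are cited in alphabetical order (multiplying prefixes like di-/tri- are ignored for ordering).
Assembling the pieces gives 11-chloro-10-methyldodec-8-ynoic acid.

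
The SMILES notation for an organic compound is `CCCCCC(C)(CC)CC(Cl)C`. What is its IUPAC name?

The parent chain contains 9 carbons (nonane).
Choose the numbering such that the substituent locant set {2,4,4} is lower than {6,6,8} at the first point of difference.
That gives a chloro group at C-2; an ethyl group at C-4; a methyl group at C-4.
Substituent prefixes are cited in alphabetical order (multiplying prefixes like di-/tri- are ignored for ordering).
Putting it together: 2-chloro-4-ethyl-4-methylnonane.

2-chloro-4-ethyl-4-methylnonane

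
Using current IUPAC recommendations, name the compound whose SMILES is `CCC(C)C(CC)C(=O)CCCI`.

5-ethyl-1-iodo-6-methyloctan-4-one

Counting along the main chain through the carbonyl gives 8 carbons: the parent is octane.
The highest-priority functional group is a ketone (C=O on an internal carbon), so the name ends in -one.
Number the chain so that numbering from this end puts the carbonyl group at C-4 rather than C-5.
With this numbering: the carbonyl at C-4; an ethyl group at C-5; an iodo group at C-1; a methyl group at C-6.
Substituent prefixes are cited in alphabetical order (multiplying prefixes like di-/tri- are ignored for ordering).
Putting it together: 5-ethyl-1-iodo-6-methyloctan-4-one.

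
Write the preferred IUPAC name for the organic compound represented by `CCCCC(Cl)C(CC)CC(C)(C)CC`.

The longest continuous carbon chain has 10 atoms, so the parent hydride is decane.
Number the chain so that the substituent locant set {3,3,5,6} is lower than {5,6,8,8} at the first point of difference.
That gives a chloro group at C-6; an ethyl group at C-5; two methyl groups at C-3.
Substituent prefixes are cited in alphabetical order (multiplying prefixes like di-/tri- are ignored for ordering).
Putting it together: 6-chloro-5-ethyl-3,3-dimethyldecane.

6-chloro-5-ethyl-3,3-dimethyldecane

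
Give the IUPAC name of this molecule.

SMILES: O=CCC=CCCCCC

non-3-enal

The longest chain bearing the –CHO group and the multiple bond is 9 carbons long (nonane).
An aldehyde (terminal –CHO) is the principal characteristic group, giving the suffix -al.
The chain contains a C=C double bond, so the unsaturation ending is -ene.
The numbering direction is chosen so that the aldehyde carbon is C-1 by definition.
With this numbering: the double bond between C-3 and C-4.
The name is non-3-enal.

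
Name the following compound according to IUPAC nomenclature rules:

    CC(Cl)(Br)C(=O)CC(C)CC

2-bromo-2-chloro-5-methylheptan-3-one

The longest chain bearing the carbonyl is 7 carbons long (heptane).
The highest-priority functional group is a ketone (C=O on an internal carbon), so the name ends in -one.
The numbering direction is chosen so that numbering from this end puts the carbonyl group at C-3 rather than C-5.
That gives the carbonyl at C-3; a bromo group at C-2; a chloro group at C-2; a methyl group at C-5.
The substituents are ordered alphabetically, ignoring any di-/tri- multipliers.
Putting it together: 2-bromo-2-chloro-5-methylheptan-3-one.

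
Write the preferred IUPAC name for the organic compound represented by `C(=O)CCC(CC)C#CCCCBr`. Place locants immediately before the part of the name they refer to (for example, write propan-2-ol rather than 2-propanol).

The longest chain bearing the –CHO group and the multiple bond is 9 carbons long (nonane).
The highest-priority functional group is an aldehyde (terminal –CHO), so the name ends in -al.
The chain contains a C≡C triple bond, so the unsaturation ending is -yne.
Number the chain so that the aldehyde carbon is C-1 by definition.
With this numbering: the triple bond between C-5 and C-6; a bromo group at C-9; an ethyl group at C-4.
The substituents are ordered alphabetically, ignoring any di-/tri- multipliers.
Putting it together: 9-bromo-4-ethylnon-5-ynal.

9-bromo-4-ethylnon-5-ynal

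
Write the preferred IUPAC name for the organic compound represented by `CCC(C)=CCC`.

Counting along the main chain through the multiple bond gives 6 carbons: the parent is hexane.
A C=C double bond in the chain gives the infix -ene-.
The numbering direction is chosen so that the substituent locant set {3} is lower than {4} at the first point of difference.
That gives the double bond between C-3 and C-4; a methyl group at C-3.
Putting it together: 3-methylhex-3-ene.

3-methylhex-3-ene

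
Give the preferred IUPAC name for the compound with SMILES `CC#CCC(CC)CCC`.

5-ethyloct-2-yne

Counting along the main chain through the multiple bond gives 8 carbons: the parent is octane.
There is one C≡C triple bond, indicated by the ending -yne.
The numbering direction is chosen so that numbering from this end puts the triple bond at C-2 rather than C-6.
That gives the triple bond between C-2 and C-3; an ethyl group at C-5.
Assembling the pieces gives 5-ethyloct-2-yne.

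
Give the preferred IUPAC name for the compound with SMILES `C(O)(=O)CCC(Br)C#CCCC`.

The longest carbon chain that includes the –COOH group and the multiple bond has 9 carbons, so the parent hydride is nonane.
The highest-priority functional group is a carboxylic acid (terminal –COOH), so the name ends in -oic acid.
The chain contains a C≡C triple bond, so the unsaturation ending is -yne.
Choose the numbering such that the carboxylic acid carbon is C-1 by definition.
With this numbering: the triple bond between C-5 and C-6; a bromo group at C-4.
The name is 4-bromonon-5-ynoic acid.

4-bromonon-5-ynoic acid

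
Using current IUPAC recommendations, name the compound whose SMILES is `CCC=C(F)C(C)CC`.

The longest chain bearing the multiple bond is 7 carbons long (heptane).
The chain contains a C=C double bond, so the unsaturation ending is -ene.
Number the chain so that numbering from this end puts the double bond at C-3 rather than C-4.
That gives the double bond between C-3 and C-4; a fluoro group at C-4; a methyl group at C-5.
Prefixes are listed alphabetically: fluoro, methyl.
The name is 4-fluoro-5-methylhept-3-ene.

4-fluoro-5-methylhept-3-ene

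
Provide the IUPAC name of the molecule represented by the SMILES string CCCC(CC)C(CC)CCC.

The longest continuous carbon chain has 8 atoms, so the parent hydride is octane.
Both numbering directions give the same locant set; either may be used.
With this numbering: ethyl groups at C-4 and C-5.
Putting it together: 4,5-diethyloctane.

4,5-diethyloctane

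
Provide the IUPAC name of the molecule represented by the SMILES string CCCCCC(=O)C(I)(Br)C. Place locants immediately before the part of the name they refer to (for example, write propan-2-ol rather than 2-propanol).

2-bromo-2-iodooctan-3-one

The longest carbon chain that includes the carbonyl has 8 carbons, so the parent hydride is octane.
A ketone (C=O on an internal carbon) is the principal characteristic group, giving the suffix -one.
Number the chain so that numbering from this end puts the carbonyl group at C-3 rather than C-6.
With this numbering: the carbonyl at C-3; a bromo group at C-2; an iodo group at C-2.
Substituent prefixes are cited in alphabetical order (multiplying prefixes like di-/tri- are ignored for ordering).
The name is 2-bromo-2-iodooctan-3-one.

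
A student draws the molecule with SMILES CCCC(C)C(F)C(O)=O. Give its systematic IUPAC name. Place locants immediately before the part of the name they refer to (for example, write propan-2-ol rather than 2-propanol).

2-fluoro-3-methylhexanoic acid

The longest chain bearing the –COOH group is 6 carbons long (hexane).
The principal characteristic group is a carboxylic acid (terminal –COOH), named with the suffix -oic acid.
Number the chain so that the carboxylic acid carbon is C-1 by definition.
This places a fluoro group at C-2; a methyl group at C-3.
Substituent prefixes are cited in alphabetical order (multiplying prefixes like di-/tri- are ignored for ordering).
The name is 2-fluoro-3-methylhexanoic acid.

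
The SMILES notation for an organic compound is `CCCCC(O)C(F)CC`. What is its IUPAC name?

The longest chain bearing the –OH group is 8 carbons long (octane).
An alcohol (–OH) is the principal characteristic group, giving the suffix -ol.
Number the chain so that numbering from this end puts the hydroxyl group at C-4 rather than C-5.
With this numbering: the hydroxyl at C-4; a fluoro group at C-3.
The name is 3-fluorooctan-4-ol.

3-fluorooctan-4-ol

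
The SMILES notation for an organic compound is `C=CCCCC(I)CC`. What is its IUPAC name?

Counting along the main chain through the multiple bond gives 8 carbons: the parent is octane.
A C=C double bond in the chain gives the infix -ene-.
The numbering direction is chosen so that numbering from this end puts the double bond at C-1 rather than C-7.
With this numbering: the double bond between C-1 and C-2; an iodo group at C-6.
Assembling the pieces gives 6-iodooct-1-ene.

6-iodooct-1-ene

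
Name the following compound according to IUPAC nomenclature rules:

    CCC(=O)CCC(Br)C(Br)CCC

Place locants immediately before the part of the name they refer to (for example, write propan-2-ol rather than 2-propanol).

6,7-dibromodecan-3-one

The longest chain bearing the carbonyl is 10 carbons long (decane).
A ketone (C=O on an internal carbon) is the principal characteristic group, giving the suffix -one.
The numbering direction is chosen so that numbering from this end puts the carbonyl group at C-3 rather than C-8.
With this numbering: the carbonyl at C-3; bromo groups at C-6 and C-7.
Assembling the pieces gives 6,7-dibromodecan-3-one.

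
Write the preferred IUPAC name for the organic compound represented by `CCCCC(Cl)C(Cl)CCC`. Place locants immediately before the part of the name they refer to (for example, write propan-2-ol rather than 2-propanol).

4,5-dichlorononane

The parent chain contains 9 carbons (nonane).
Number the chain so that the substituent locant set {4,5} is lower than {5,6} at the first point of difference.
This places chloro groups at C-4 and C-5.
The name is 4,5-dichlorononane.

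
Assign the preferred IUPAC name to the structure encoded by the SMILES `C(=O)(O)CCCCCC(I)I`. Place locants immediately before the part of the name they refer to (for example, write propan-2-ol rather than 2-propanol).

Counting along the main chain through the –COOH group gives 7 carbons: the parent is heptane.
The highest-priority functional group is a carboxylic acid (terminal –COOH), so the name ends in -oic acid.
The numbering direction is chosen so that the carboxylic acid carbon is C-1 by definition.
This places two iodo groups at C-7.
The name is 7,7-diiodoheptanoic acid.

7,7-diiodoheptanoic acid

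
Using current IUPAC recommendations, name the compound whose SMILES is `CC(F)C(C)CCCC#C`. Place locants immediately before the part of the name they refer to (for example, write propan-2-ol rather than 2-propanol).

7-fluoro-6-methyloct-1-yne

The longest chain bearing the multiple bond is 8 carbons long (octane).
A C≡C triple bond in the chain gives the infix -yne-.
Choose the numbering such that numbering from this end puts the triple bond at C-1 rather than C-7.
With this numbering: the triple bond between C-1 and C-2; a fluoro group at C-7; a methyl group at C-6.
Prefixes are listed alphabetically: fluoro, methyl.
Assembling the pieces gives 7-fluoro-6-methyloct-1-yne.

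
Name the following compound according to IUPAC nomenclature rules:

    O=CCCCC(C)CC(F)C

7-fluoro-5-methyloctanal

Counting along the main chain through the –CHO group gives 8 carbons: the parent is octane.
An aldehyde (terminal –CHO) is the principal characteristic group, giving the suffix -al.
Choose the numbering such that the aldehyde carbon is C-1 by definition.
With this numbering: a fluoro group at C-7; a methyl group at C-5.
Prefixes are listed alphabetically: fluoro, methyl.
Putting it together: 7-fluoro-5-methyloctanal.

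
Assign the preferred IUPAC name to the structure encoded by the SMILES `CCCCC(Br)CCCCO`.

The longest carbon chain that includes the –OH group has 9 carbons, so the parent hydride is nonane.
The highest-priority functional group is an alcohol (–OH), so the name ends in -ol.
The numbering direction is chosen so that numbering from this end puts the hydroxyl group at C-1 rather than C-9.
This places the hydroxyl at C-1; a bromo group at C-5.
The name is 5-bromononan-1-ol.

5-bromononan-1-ol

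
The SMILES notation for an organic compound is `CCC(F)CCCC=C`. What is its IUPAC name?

Counting along the main chain through the multiple bond gives 8 carbons: the parent is octane.
There is one C=C double bond, indicated by the ending -ene.
Number the chain so that numbering from this end puts the double bond at C-1 rather than C-7.
This places the double bond between C-1 and C-2; a fluoro group at C-6.
Assembling the pieces gives 6-fluorooct-1-ene.

6-fluorooct-1-ene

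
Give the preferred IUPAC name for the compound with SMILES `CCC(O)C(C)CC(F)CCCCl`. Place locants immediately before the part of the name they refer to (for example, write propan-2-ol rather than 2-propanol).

9-chloro-6-fluoro-4-methylnonan-3-ol

The longest chain bearing the –OH group is 9 carbons long (nonane).
An alcohol (–OH) is the principal characteristic group, giving the suffix -ol.
Number the chain so that numbering from this end puts the hydroxyl group at C-3 rather than C-7.
This places the hydroxyl at C-3; a chloro group at C-9; a fluoro group at C-6; a methyl group at C-4.
Prefixes are listed alphabetically: chloro, fluoro, methyl.
Assembling the pieces gives 9-chloro-6-fluoro-4-methylnonan-3-ol.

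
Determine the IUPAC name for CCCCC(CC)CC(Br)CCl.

2-bromo-1-chloro-4-ethyloctane

The longest carbon chain is 8 atoms: the parent is octane.
The numbering direction is chosen so that the substituent locant set {1,2,4} is lower than {5,7,8} at the first point of difference.
This places a bromo group at C-2; a chloro group at C-1; an ethyl group at C-4.
The substituents are ordered alphabetically, ignoring any di-/tri- multipliers.
Putting it together: 2-bromo-1-chloro-4-ethyloctane.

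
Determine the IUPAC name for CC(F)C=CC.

The longest chain bearing the multiple bond is 5 carbons long (pentane).
There is one C=C double bond, indicated by the ending -ene.
Number the chain so that numbering from this end puts the double bond at C-2 rather than C-3.
With this numbering: the double bond between C-2 and C-3; a fluoro group at C-4.
The name is 4-fluoropent-2-ene.

4-fluoropent-2-ene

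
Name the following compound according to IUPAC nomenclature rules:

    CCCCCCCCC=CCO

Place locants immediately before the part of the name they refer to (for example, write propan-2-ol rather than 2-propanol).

undec-2-en-1-ol

The longest chain bearing the –OH group and the multiple bond is 11 carbons long (undecane).
An alcohol (–OH) is the principal characteristic group, giving the suffix -ol.
A C=C double bond in the chain gives the infix -ene-.
Choose the numbering such that numbering from this end puts the hydroxyl group at C-1 rather than C-11.
That gives the hydroxyl at C-1; the double bond between C-2 and C-3.
The name is undec-2-en-1-ol.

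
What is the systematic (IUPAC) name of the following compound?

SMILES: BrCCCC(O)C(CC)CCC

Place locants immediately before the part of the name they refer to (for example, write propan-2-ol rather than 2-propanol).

Counting along the main chain through the –OH group gives 8 carbons: the parent is octane.
The principal characteristic group is an alcohol (–OH), named with the suffix -ol.
The numbering direction is chosen so that numbering from this end puts the hydroxyl group at C-4 rather than C-5.
This places the hydroxyl at C-4; a bromo group at C-1; an ethyl group at C-5.
The substituents are ordered alphabetically, ignoring any di-/tri- multipliers.
Putting it together: 1-bromo-5-ethyloctan-4-ol.

1-bromo-5-ethyloctan-4-ol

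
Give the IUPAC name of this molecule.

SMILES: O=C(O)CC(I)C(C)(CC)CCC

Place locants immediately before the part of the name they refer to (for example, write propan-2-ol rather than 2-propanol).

The longest carbon chain that includes the –COOH group has 7 carbons, so the parent hydride is heptane.
A carboxylic acid (terminal –COOH) is the principal characteristic group, giving the suffix -oic acid.
Number the chain so that the carboxylic acid carbon is C-1 by definition.
That gives an ethyl group at C-4; an iodo group at C-3; a methyl group at C-4.
Prefixes are listed alphabetically: ethyl, iodo, methyl.
Putting it together: 4-ethyl-3-iodo-4-methylheptanoic acid.

4-ethyl-3-iodo-4-methylheptanoic acid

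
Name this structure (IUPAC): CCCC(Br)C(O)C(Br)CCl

2,4-dibromo-1-chloroheptan-3-ol

The longest chain bearing the –OH group is 7 carbons long (heptane).
The highest-priority functional group is an alcohol (–OH), so the name ends in -ol.
Choose the numbering such that numbering from this end puts the hydroxyl group at C-3 rather than C-5.
That gives the hydroxyl at C-3; bromo groups at C-2 and C-4; a chloro group at C-1.
Prefixes are listed alphabetically: bromo, chloro.
Assembling the pieces gives 2,4-dibromo-1-chloroheptan-3-ol.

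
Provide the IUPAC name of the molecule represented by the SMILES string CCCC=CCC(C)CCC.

The longest carbon chain that includes the multiple bond has 10 carbons, so the parent hydride is decane.
A C=C double bond in the chain gives the infix -ene-.
The numbering direction is chosen so that numbering from this end puts the double bond at C-4 rather than C-6.
That gives the double bond between C-4 and C-5; a methyl group at C-7.
Assembling the pieces gives 7-methyldec-4-ene.

7-methyldec-4-ene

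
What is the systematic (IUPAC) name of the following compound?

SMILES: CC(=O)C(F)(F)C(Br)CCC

4-bromo-3,3-difluoroheptan-2-one

The longest chain bearing the carbonyl is 7 carbons long (heptane).
The highest-priority functional group is a ketone (C=O on an internal carbon), so the name ends in -one.
Choose the numbering such that numbering from this end puts the carbonyl group at C-2 rather than C-6.
With this numbering: the carbonyl at C-2; a bromo group at C-4; two fluoro groups at C-3.
Substituent prefixes are cited in alphabetical order (multiplying prefixes like di-/tri- are ignored for ordering).
The name is 4-bromo-3,3-difluoroheptan-2-one.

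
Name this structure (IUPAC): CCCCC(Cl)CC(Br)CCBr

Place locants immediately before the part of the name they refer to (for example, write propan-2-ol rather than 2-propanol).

1,3-dibromo-5-chlorononane

The longest carbon chain is 9 atoms: the parent is nonane.
Number the chain so that the substituent locant set {1,3,5} is lower than {5,7,9} at the first point of difference.
That gives bromo groups at C-1 and C-3; a chloro group at C-5.
Prefixes are listed alphabetically: bromo, chloro.
Assembling the pieces gives 1,3-dibromo-5-chlorononane.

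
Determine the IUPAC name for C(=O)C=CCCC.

hex-2-enal

The longest chain bearing the –CHO group and the multiple bond is 6 carbons long (hexane).
The highest-priority functional group is an aldehyde (terminal –CHO), so the name ends in -al.
The chain contains a C=C double bond, so the unsaturation ending is -ene.
The numbering direction is chosen so that the aldehyde carbon is C-1 by definition.
This places the double bond between C-2 and C-3.
The name is hex-2-enal.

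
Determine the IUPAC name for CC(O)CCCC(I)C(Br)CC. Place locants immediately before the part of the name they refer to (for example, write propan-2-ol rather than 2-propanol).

7-bromo-6-iodononan-2-ol

The longest chain bearing the –OH group is 9 carbons long (nonane).
The principal characteristic group is an alcohol (–OH), named with the suffix -ol.
Number the chain so that numbering from this end puts the hydroxyl group at C-2 rather than C-8.
This places the hydroxyl at C-2; a bromo group at C-7; an iodo group at C-6.
Prefixes are listed alphabetically: bromo, iodo.
Assembling the pieces gives 7-bromo-6-iodononan-2-ol.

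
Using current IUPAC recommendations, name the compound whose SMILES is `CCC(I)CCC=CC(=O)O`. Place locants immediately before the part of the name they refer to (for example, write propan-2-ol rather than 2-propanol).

The longest chain bearing the –COOH group and the multiple bond is 8 carbons long (octane).
The highest-priority functional group is a carboxylic acid (terminal –COOH), so the name ends in -oic acid.
There is one C=C double bond, indicated by the ending -ene.
Choose the numbering such that the carboxylic acid carbon is C-1 by definition.
That gives the double bond between C-2 and C-3; an iodo group at C-6.
Assembling the pieces gives 6-iodooct-2-enoic acid.

6-iodooct-2-enoic acid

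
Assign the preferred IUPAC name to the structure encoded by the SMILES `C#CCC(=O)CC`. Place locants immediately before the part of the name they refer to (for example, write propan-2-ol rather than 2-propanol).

hex-5-yn-3-one

Counting along the main chain through the carbonyl and the multiple bond gives 6 carbons: the parent is hexane.
The principal characteristic group is a ketone (C=O on an internal carbon), named with the suffix -one.
A C≡C triple bond in the chain gives the infix -yne-.
Choose the numbering such that numbering from this end puts the carbonyl group at C-3 rather than C-4.
That gives the carbonyl at C-3; the triple bond between C-5 and C-6.
Assembling the pieces gives hex-5-yn-3-one.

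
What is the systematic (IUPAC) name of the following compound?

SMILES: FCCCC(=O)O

4-fluorobutanoic acid

Counting along the main chain through the –COOH group gives 4 carbons: the parent is butane.
The highest-priority functional group is a carboxylic acid (terminal –COOH), so the name ends in -oic acid.
Choose the numbering such that the carboxylic acid carbon is C-1 by definition.
This places a fluoro group at C-4.
Assembling the pieces gives 4-fluorobutanoic acid.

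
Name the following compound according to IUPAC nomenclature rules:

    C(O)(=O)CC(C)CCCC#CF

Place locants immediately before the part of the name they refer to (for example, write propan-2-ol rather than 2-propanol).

The longest chain bearing the –COOH group and the multiple bond is 8 carbons long (octane).
The principal characteristic group is a carboxylic acid (terminal –COOH), named with the suffix -oic acid.
The chain contains a C≡C triple bond, so the unsaturation ending is -yne.
Choose the numbering such that the carboxylic acid carbon is C-1 by definition.
With this numbering: the triple bond between C-7 and C-8; a fluoro group at C-8; a methyl group at C-3.
Substituent prefixes are cited in alphabetical order (multiplying prefixes like di-/tri- are ignored for ordering).
The name is 8-fluoro-3-methyloct-7-ynoic acid.

8-fluoro-3-methyloct-7-ynoic acid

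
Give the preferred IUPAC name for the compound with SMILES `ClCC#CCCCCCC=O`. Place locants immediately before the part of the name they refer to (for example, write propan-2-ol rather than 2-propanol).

The longest carbon chain that includes the –CHO group and the multiple bond has 9 carbons, so the parent hydride is nonane.
The highest-priority functional group is an aldehyde (terminal –CHO), so the name ends in -al.
There is one C≡C triple bond, indicated by the ending -yne.
Number the chain so that the aldehyde carbon is C-1 by definition.
This places the triple bond between C-7 and C-8; a chloro group at C-9.
Putting it together: 9-chloronon-7-ynal.

9-chloronon-7-ynal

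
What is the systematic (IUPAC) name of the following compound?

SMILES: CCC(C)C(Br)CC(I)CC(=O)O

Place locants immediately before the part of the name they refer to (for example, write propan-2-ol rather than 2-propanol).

The longest carbon chain that includes the –COOH group has 8 carbons, so the parent hydride is octane.
The principal characteristic group is a carboxylic acid (terminal –COOH), named with the suffix -oic acid.
Number the chain so that the carboxylic acid carbon is C-1 by definition.
With this numbering: a bromo group at C-5; an iodo group at C-3; a methyl group at C-6.
Prefixes are listed alphabetically: bromo, iodo, methyl.
The name is 5-bromo-3-iodo-6-methyloctanoic acid.

5-bromo-3-iodo-6-methyloctanoic acid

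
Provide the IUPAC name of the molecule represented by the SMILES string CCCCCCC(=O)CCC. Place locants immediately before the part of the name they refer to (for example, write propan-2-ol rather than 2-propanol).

Counting along the main chain through the carbonyl gives 10 carbons: the parent is decane.
The principal characteristic group is a ketone (C=O on an internal carbon), named with the suffix -one.
Choose the numbering such that numbering from this end puts the carbonyl group at C-4 rather than C-7.
This places the carbonyl at C-4.
The name is decan-4-one.

decan-4-one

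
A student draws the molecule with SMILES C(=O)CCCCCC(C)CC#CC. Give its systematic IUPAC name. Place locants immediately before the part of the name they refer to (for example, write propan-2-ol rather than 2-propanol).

Counting along the main chain through the –CHO group and the multiple bond gives 11 carbons: the parent is undecane.
The highest-priority functional group is an aldehyde (terminal –CHO), so the name ends in -al.
The chain contains a C≡C triple bond, so the unsaturation ending is -yne.
Choose the numbering such that the aldehyde carbon is C-1 by definition.
This places the triple bond between C-9 and C-10; a methyl group at C-7.
Assembling the pieces gives 7-methylundec-9-ynal.

7-methylundec-9-ynal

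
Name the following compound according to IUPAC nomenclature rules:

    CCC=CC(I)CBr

The longest chain bearing the multiple bond is 6 carbons long (hexane).
A C=C double bond in the chain gives the infix -ene-.
The numbering direction is chosen so that the substituent locant set {1,2} is lower than {5,6} at the first point of difference.
This places the double bond between C-3 and C-4; a bromo group at C-1; an iodo group at C-2.
Substituent prefixes are cited in alphabetical order (multiplying prefixes like di-/tri- are ignored for ordering).
Assembling the pieces gives 1-bromo-2-iodohex-3-ene.

1-bromo-2-iodohex-3-ene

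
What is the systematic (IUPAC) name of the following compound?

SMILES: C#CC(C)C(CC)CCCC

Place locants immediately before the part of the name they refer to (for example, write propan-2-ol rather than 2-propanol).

4-ethyl-3-methyloct-1-yne

The longest chain bearing the multiple bond is 8 carbons long (octane).
The chain contains a C≡C triple bond, so the unsaturation ending is -yne.
Choose the numbering such that numbering from this end puts the triple bond at C-1 rather than C-7.
This places the triple bond between C-1 and C-2; an ethyl group at C-4; a methyl group at C-3.
The substituents are ordered alphabetically, ignoring any di-/tri- multipliers.
The name is 4-ethyl-3-methyloct-1-yne.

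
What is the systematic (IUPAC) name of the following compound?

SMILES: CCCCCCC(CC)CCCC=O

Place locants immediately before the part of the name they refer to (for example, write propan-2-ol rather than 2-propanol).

Counting along the main chain through the –CHO group gives 11 carbons: the parent is undecane.
An aldehyde (terminal –CHO) is the principal characteristic group, giving the suffix -al.
The numbering direction is chosen so that the aldehyde carbon is C-1 by definition.
With this numbering: an ethyl group at C-5.
Putting it together: 5-ethylundecanal.

5-ethylundecanal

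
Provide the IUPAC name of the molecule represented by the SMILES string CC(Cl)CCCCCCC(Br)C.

2-bromo-9-chlorodecane

The parent chain contains 10 carbons (decane).
The numbering direction is chosen so that the locant sets are identical either way, so the alphabetically earlier bromo substituent takes the lower locant (2 rather than 9).
With this numbering: a bromo group at C-2; a chloro group at C-9.
The substituents are ordered alphabetically, ignoring any di-/tri- multipliers.
The name is 2-bromo-9-chlorodecane.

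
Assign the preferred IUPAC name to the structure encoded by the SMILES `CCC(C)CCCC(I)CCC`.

The longest continuous carbon chain has 10 atoms, so the parent hydride is decane.
Number the chain so that the substituent locant set {3,7} is lower than {4,8} at the first point of difference.
That gives an iodo group at C-7; a methyl group at C-3.
The substituents are ordered alphabetically, ignoring any di-/tri- multipliers.
Assembling the pieces gives 7-iodo-3-methyldecane.

7-iodo-3-methyldecane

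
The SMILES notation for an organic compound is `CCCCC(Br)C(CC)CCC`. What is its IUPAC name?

The parent chain contains 9 carbons (nonane).
The numbering direction is chosen so that the substituent locant set {4,5} is lower than {5,6} at the first point of difference.
With this numbering: a bromo group at C-5; an ethyl group at C-4.
The substituents are ordered alphabetically, ignoring any di-/tri- multipliers.
Putting it together: 5-bromo-4-ethylnonane.

5-bromo-4-ethylnonane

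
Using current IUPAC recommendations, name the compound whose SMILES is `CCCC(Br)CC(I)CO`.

Counting along the main chain through the –OH group gives 7 carbons: the parent is heptane.
The highest-priority functional group is an alcohol (–OH), so the name ends in -ol.
The numbering direction is chosen so that numbering from this end puts the hydroxyl group at C-1 rather than C-7.
This places the hydroxyl at C-1; a bromo group at C-4; an iodo group at C-2.
Prefixes are listed alphabetically: bromo, iodo.
Assembling the pieces gives 4-bromo-2-iodoheptan-1-ol.

4-bromo-2-iodoheptan-1-ol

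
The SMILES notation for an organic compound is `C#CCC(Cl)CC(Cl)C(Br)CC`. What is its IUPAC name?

The longest carbon chain that includes the multiple bond has 9 carbons, so the parent hydride is nonane.
The chain contains a C≡C triple bond, so the unsaturation ending is -yne.
Number the chain so that numbering from this end puts the triple bond at C-1 rather than C-8.
With this numbering: the triple bond between C-1 and C-2; a bromo group at C-7; chloro groups at C-4 and C-6.
Prefixes are listed alphabetically: bromo, chloro.
Assembling the pieces gives 7-bromo-4,6-dichloronon-1-yne.

7-bromo-4,6-dichloronon-1-yne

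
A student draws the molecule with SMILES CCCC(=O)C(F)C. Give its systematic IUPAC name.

The longest carbon chain that includes the carbonyl has 6 carbons, so the parent hydride is hexane.
A ketone (C=O on an internal carbon) is the principal characteristic group, giving the suffix -one.
Number the chain so that numbering from this end puts the carbonyl group at C-3 rather than C-4.
This places the carbonyl at C-3; a fluoro group at C-2.
The name is 2-fluorohexan-3-one.

2-fluorohexan-3-one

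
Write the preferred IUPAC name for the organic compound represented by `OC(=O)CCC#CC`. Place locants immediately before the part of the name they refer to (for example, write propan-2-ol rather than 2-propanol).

The longest chain bearing the –COOH group and the multiple bond is 6 carbons long (hexane).
A carboxylic acid (terminal –COOH) is the principal characteristic group, giving the suffix -oic acid.
A C≡C triple bond in the chain gives the infix -yne-.
The numbering direction is chosen so that the carboxylic acid carbon is C-1 by definition.
This places the triple bond between C-4 and C-5.
The name is hex-4-ynoic acid.

hex-4-ynoic acid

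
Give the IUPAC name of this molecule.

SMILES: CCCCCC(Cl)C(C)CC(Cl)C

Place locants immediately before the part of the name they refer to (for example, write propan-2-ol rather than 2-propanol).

2,5-dichloro-4-methyldecane

The parent chain contains 10 carbons (decane).
Choose the numbering such that the substituent locant set {2,4,5} is lower than {6,7,9} at the first point of difference.
This places chloro groups at C-2 and C-5; a methyl group at C-4.
Prefixes are listed alphabetically: chloro, methyl.
Assembling the pieces gives 2,5-dichloro-4-methyldecane.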